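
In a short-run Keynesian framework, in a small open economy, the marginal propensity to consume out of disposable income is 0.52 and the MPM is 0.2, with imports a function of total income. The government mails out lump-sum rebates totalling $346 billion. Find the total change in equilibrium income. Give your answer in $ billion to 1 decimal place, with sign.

+$264.6 billion

A lump-sum tax change of −$346 billion shifts disposable income by +$346 billion; first-round consumption changes by −c × ΔT = −0.52 × (−$346 billion) = +$179.92 billion.
Expenditure multiplier = 1/(1 − c + m) = 1/(1 − 0.52 + 0.2) = 1/0.68 ≈ 1.471.
The tax multiplier is −c × k ≈ −0.765, so ΔY = k × (−c·ΔT) = (+$179.92 billion) / 0.68 ≈ +$264.6 billion.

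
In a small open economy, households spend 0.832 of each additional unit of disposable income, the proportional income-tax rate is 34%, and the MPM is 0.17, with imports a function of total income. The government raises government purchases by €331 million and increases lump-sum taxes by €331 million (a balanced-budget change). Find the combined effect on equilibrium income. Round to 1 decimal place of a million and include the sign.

+€89.6 million

Expenditure multiplier = 1/(1 − c(1−t) + m) = 1/(1 − 0.832×0.66 + 0.17) = 1/0.62088 ≈ 1.611.
ΔG contributes k·ΔG = (+€331 million) / 0.62088 ≈ +€533.1 million.
ΔT of +€331 million changes first-round spending by −c·ΔT = −€275.392 million, contributing k·(−c·ΔT) = (−€275.392 million) / 0.62088 ≈ −€443.6 million.
Net ΔY = k(ΔG − c·ΔT) = (+€55.608 million) / 0.62088 ≈ +€89.6 million.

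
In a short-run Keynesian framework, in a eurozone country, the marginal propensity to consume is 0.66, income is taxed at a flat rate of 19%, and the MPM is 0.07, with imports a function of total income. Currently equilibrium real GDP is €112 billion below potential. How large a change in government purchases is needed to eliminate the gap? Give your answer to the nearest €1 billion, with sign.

+€60 billion

Spending multiplier = 1/(1 − c(1−t) + m) = 1/(1 − 0.66×0.81 + 0.07) = 1/0.5354 ≈ 1.868.
Need ΔY = +€112 billion, so ΔG = ΔY/k = (+€112 billion) × 0.5354 ≈ +€60 billion.
The government should increase government purchases by €60 billion.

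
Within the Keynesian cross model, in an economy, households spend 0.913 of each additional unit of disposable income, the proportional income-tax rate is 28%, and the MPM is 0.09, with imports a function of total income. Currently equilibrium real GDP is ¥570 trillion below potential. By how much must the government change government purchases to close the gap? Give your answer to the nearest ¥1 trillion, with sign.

Spending multiplier = 1/(1 − c(1−t) + m) = 1/(1 − 0.913×0.72 + 0.09) = 1/0.43264 ≈ 2.311.
Need ΔY = +¥570 trillion, so ΔG = ΔY/k = (+¥570 trillion) × 0.43264 ≈ +¥247 trillion.
The government should increase government purchases by ¥247 trillion.

+¥247 trillion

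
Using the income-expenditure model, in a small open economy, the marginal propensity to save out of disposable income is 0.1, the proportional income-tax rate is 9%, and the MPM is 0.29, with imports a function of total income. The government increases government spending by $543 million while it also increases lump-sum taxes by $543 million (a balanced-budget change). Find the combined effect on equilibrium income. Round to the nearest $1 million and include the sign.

MPC = 1 − MPS = 1 − 0.1 = 0.9.
Expenditure multiplier = 1/(1 − c(1−t) + m) = 1/(1 − 0.9×0.91 + 0.29) = 1/0.471 ≈ 2.123.
ΔG contributes k·ΔG = (+$543 million) / 0.471 ≈ +$1,152.9 million.
ΔT of +$543 million changes first-round spending by −c·ΔT = −$488.7 million, contributing k·(−c·ΔT) = (−$488.7 million) / 0.471 ≈ −$1,037.6 million.
Net ΔY = k(ΔG − c·ΔT) = (+$54.3 million) / 0.471 ≈ +$115 million.

+$115 million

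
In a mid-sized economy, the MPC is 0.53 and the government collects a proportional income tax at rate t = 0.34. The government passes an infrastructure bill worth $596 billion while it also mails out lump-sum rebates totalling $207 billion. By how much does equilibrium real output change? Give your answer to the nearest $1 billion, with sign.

+$1,085 billion

Expenditure multiplier = 1/(1 − c(1−t)) = 1/(1 − 0.53×0.66) = 1/0.6502 ≈ 1.538.
ΔG contributes k·ΔG = (+$596 billion) / 0.6502 ≈ +$916.6 billion.
ΔT of −$207 billion changes first-round spending by −c·ΔT = +$109.71 billion, contributing k·(−c·ΔT) = (+$109.71 billion) / 0.6502 ≈ +$168.7 billion.
Net ΔY = k(ΔG − c·ΔT) = (+$705.71 billion) / 0.6502 ≈ +$1,085 billion.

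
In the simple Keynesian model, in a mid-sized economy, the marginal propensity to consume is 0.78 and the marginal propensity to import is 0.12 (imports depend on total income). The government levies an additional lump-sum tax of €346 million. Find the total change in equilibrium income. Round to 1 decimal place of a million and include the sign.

A lump-sum tax change of +€346 million shifts disposable income by −€346 million; first-round consumption changes by −c × ΔT = −0.78 × (+€346 million) = −€269.88 million.
Expenditure multiplier = 1/(1 − c + m) = 1/(1 − 0.78 + 0.12) = 1/0.34 ≈ 2.941.
The tax multiplier is −c × k ≈ −2.294, so ΔY = k × (−c·ΔT) = (−€269.88 million) / 0.34 ≈ −€793.8 million.

−€793.8 million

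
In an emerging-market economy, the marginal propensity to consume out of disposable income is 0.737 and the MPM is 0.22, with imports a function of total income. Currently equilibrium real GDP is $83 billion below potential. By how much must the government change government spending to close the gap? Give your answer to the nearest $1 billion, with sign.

Spending multiplier = 1/(1 − c + m) = 1/(1 − 0.737 + 0.22) = 1/0.483 ≈ 2.07.
Need ΔY = +$83 billion, so ΔG = ΔY/k = (+$83 billion) × 0.483 ≈ +$40 billion.
The government should increase government spending by $40 billion.

+$40 billion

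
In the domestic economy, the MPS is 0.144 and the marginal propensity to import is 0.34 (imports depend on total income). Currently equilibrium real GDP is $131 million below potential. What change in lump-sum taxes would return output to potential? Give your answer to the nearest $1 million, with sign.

−$74 million

MPC = 1 − MPS = 1 − 0.144 = 0.856.
Spending multiplier = 1/(1 − c + m) = 1/(1 − 0.856 + 0.34) = 1/0.484 ≈ 2.066.
Tax multiplier = −c·k = −0.856/0.484 ≈ −1.769. Need ΔY = +$131 million, so ΔT = ΔY/(−c·k) = −(+$131 million) × 0.484 / 0.856 ≈ −$74 million.
The government should cut lump-sum taxes by $74 million.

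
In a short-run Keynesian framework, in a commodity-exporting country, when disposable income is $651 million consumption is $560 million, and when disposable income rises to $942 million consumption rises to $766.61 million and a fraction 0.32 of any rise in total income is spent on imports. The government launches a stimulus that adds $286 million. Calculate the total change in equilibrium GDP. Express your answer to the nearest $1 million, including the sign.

+$469 million

MPC = ΔC/ΔYd = (766.61 − 560)/(942 − 651) = 206.61/291 = 0.71.
Expenditure multiplier = 1/(1 − c + m) = 1/(1 − 0.71 + 0.32) = 1/0.61 ≈ 1.639.
ΔY = k × ΔG = (+$286 million) / 0.61 ≈ +$469 million.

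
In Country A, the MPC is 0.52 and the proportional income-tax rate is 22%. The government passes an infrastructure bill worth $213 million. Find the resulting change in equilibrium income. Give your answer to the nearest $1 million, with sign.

Spending multiplier = 1/(1 − c(1−t)) = 1/(1 − 0.52×0.78) = 1/0.5944 ≈ 1.682.
ΔY = k × ΔG = (+$213 million) / 0.5944 ≈ +$358 million.

+$358 million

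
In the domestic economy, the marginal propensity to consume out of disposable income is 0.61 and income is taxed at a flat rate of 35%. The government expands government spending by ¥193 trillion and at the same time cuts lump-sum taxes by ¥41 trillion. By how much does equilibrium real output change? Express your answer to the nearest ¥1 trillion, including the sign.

Expenditure multiplier = 1/(1 − c(1−t)) = 1/(1 − 0.61×0.65) = 1/0.6035 ≈ 1.657.
ΔG contributes k·ΔG = (+¥193 trillion) / 0.6035 ≈ +¥319.8 trillion.
ΔT of −¥41 trillion changes first-round spending by −c·ΔT = +¥25.01 trillion, contributing k·(−c·ΔT) = (+¥25.01 trillion) / 0.6035 ≈ +¥41.4 trillion.
Net ΔY = k(ΔG − c·ΔT) = (+¥218.01 trillion) / 0.6035 ≈ +¥361 trillion.

+¥361 trillion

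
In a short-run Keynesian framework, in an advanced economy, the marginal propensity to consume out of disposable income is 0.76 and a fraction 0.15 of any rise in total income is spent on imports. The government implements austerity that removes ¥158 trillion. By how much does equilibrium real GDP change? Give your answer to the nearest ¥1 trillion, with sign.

−¥405 trillion

Government-spending multiplier = 1/(1 − c + m) = 1/(1 − 0.76 + 0.15) = 1/0.39 ≈ 2.564.
ΔY = k × ΔG = (−¥158 trillion) / 0.39 ≈ −¥405 trillion.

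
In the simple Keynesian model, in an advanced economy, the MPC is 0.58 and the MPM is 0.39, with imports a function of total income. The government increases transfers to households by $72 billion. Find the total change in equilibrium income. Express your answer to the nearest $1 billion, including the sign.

The transfer change shifts disposable income by +$72 billion, so first-round consumption changes by c·ΔTR = 0.58 × (+$72 billion) = +$41.76 billion.
Expenditure multiplier = 1/(1 − c + m) = 1/(1 − 0.58 + 0.39) = 1/0.81 ≈ 1.235.
The transfer multiplier is c × k ≈ 0.716, so ΔY = k × (c·ΔTR) = (+$41.76 billion) / 0.81 ≈ +$52 billion.

+$52 billion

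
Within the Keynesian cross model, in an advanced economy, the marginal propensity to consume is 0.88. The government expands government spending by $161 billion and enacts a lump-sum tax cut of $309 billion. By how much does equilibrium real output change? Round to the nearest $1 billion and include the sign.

Expenditure multiplier = 1/(1 − MPC) = 1/(1 − 0.88) = 1/0.12 ≈ 8.333.
ΔG contributes k·ΔG = (+$161 billion) / 0.12 ≈ +$1,341.7 billion.
ΔT of −$309 billion changes first-round spending by −c·ΔT = +$271.92 billion, contributing k·(−c·ΔT) = (+$271.92 billion) / 0.12 = +$2,266 billion.
Net ΔY = k(ΔG − c·ΔT) = (+$432.92 billion) / 0.12 ≈ +$3,608 billion.

+$3,608 billion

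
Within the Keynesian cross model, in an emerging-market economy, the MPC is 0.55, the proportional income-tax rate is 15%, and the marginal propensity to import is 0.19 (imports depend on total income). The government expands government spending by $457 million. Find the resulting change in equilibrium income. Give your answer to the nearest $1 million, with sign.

+$633 million

Government-spending multiplier = 1/(1 − c(1−t) + m) = 1/(1 − 0.55×0.85 + 0.19) = 1/0.7225 ≈ 1.384.
ΔY = k × ΔG = (+$457 million) / 0.7225 ≈ +$633 million.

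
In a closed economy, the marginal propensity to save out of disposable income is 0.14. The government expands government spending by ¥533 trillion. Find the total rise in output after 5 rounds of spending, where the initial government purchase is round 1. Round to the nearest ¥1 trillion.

¥2,016 trillion

MPC = 1 − MPS = 1 − 0.14 = 0.86.
Round 1 adds ΔG = ¥533 trillion; each later round is MPC = 0.86 times the previous.
After 5 rounds: 533 + 458.38 + 394.2068 + 339.017848 + 291.55534928 = ΔG·(1 − c^5)/(1 − c) = 533 × (1 − 0.4704270176)/0.14 ≈ ¥2,016 trillion.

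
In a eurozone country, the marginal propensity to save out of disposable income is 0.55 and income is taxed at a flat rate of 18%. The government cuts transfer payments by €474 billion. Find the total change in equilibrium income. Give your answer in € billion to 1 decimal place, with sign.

−€338.0 billion

MPC = 1 − MPS = 1 − 0.55 = 0.45.
The transfer change shifts disposable income by −€474 billion, so first-round consumption changes by c·ΔTR = 0.45 × (−€474 billion) = −€213.3 billion.
Expenditure multiplier = 1/(1 − c(1−t)) = 1/(1 − 0.45×0.82) = 1/0.631 ≈ 1.585.
The transfer multiplier is c × k ≈ 0.713, so ΔY = k × (c·ΔTR) = (−€213.3 billion) / 0.631 ≈ −€338 billion.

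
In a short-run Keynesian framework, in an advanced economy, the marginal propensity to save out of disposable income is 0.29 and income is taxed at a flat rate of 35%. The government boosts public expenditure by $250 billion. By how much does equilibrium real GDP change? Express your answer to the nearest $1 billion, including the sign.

+$464 billion

MPC = 1 − MPS = 1 − 0.29 = 0.71.
Spending multiplier = 1/(1 − c(1−t)) = 1/(1 − 0.71×0.65) = 1/0.5385 ≈ 1.857.
ΔY = k × ΔG = (+$250 billion) / 0.5385 ≈ +$464 billion.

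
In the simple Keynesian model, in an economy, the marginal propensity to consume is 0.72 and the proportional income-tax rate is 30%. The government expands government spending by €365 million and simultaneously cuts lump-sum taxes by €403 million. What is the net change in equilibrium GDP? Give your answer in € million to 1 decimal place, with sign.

Expenditure multiplier = 1/(1 − c(1−t)) = 1/(1 − 0.72×0.7) = 1/0.496 ≈ 2.016.
ΔG contributes k·ΔG = (+€365 million) / 0.496 ≈ +€735.9 million.
ΔT of −€403 million changes first-round spending by −c·ΔT = +€290.16 million, contributing k·(−c·ΔT) = (+€290.16 million) / 0.496 = +€585 million.
Net ΔY = k(ΔG − c·ΔT) = (+€655.16 million) / 0.496 ≈ +€1,320.9 million.

+€1,320.9 million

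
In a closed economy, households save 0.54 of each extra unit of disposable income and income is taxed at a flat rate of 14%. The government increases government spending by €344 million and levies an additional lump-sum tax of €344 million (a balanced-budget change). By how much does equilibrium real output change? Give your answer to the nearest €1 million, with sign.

+€307 million

MPC = 1 − MPS = 1 − 0.54 = 0.46.
Expenditure multiplier = 1/(1 − c(1−t)) = 1/(1 − 0.46×0.86) = 1/0.6044 ≈ 1.655.
ΔG contributes k·ΔG = (+€344 million) / 0.6044 ≈ +€569.2 million.
ΔT of +€344 million changes first-round spending by −c·ΔT = −€158.24 million, contributing k·(−c·ΔT) = (−€158.24 million) / 0.6044 ≈ −€261.8 million.
Net ΔY = k(ΔG − c·ΔT) = (+€185.76 million) / 0.6044 ≈ +€307 million.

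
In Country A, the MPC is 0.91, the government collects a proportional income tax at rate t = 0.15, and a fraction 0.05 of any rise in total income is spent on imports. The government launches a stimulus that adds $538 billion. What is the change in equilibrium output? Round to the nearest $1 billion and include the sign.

Expenditure multiplier = 1/(1 − c(1−t) + m) = 1/(1 − 0.91×0.85 + 0.05) = 1/0.2765 ≈ 3.617.
ΔY = k × ΔG = (+$538 billion) / 0.2765 ≈ +$1,946 billion.

+$1,946 billion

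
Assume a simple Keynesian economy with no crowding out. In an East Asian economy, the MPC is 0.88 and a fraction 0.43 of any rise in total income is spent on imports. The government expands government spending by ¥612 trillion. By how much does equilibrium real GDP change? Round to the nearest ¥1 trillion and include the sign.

+¥1,113 trillion

Spending multiplier = 1/(1 − c + m) = 1/(1 − 0.88 + 0.43) = 1/0.55 ≈ 1.818.
ΔY = k × ΔG = (+¥612 trillion) / 0.55 ≈ +¥1,113 trillion.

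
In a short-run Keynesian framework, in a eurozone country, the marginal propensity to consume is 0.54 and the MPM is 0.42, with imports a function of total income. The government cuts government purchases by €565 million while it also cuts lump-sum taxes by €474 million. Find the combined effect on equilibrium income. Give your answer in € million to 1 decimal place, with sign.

Expenditure multiplier = 1/(1 − c + m) = 1/(1 − 0.54 + 0.42) = 1/0.88 ≈ 1.136.
ΔG contributes k·ΔG = (−€565 million) / 0.88 ≈ −€642 million.
ΔT of −€474 million changes first-round spending by −c·ΔT = +€255.96 million, contributing k·(−c·ΔT) = (+€255.96 million) / 0.88 ≈ +€290.9 million.
Net ΔY = k(ΔG − c·ΔT) = (−€309.04 million) / 0.88 ≈ −€351.2 million.

−€351.2 million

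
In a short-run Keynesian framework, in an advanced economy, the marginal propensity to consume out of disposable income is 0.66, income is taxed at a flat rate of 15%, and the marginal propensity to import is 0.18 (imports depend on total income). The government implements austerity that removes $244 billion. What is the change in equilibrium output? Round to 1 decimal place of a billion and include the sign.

−$394.2 billion

Expenditure multiplier = 1/(1 − c(1−t) + m) = 1/(1 − 0.66×0.85 + 0.18) = 1/0.619 ≈ 1.616.
ΔY = k × ΔG = (−$244 billion) / 0.619 ≈ −$394.2 billion.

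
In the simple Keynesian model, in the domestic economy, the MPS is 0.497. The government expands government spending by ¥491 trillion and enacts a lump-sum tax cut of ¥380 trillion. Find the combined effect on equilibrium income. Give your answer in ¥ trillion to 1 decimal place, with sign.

MPC = 1 − MPS = 1 − 0.497 = 0.503.
Expenditure multiplier = 1/(1 − MPC) = 1/(1 − 0.503) = 1/0.497 ≈ 2.012.
ΔG contributes k·ΔG = (+¥491 trillion) / 0.497 ≈ +¥987.9 trillion.
ΔT of −¥380 trillion changes first-round spending by −c·ΔT = +¥191.14 trillion, contributing k·(−c·ΔT) = (+¥191.14 trillion) / 0.497 ≈ +¥384.6 trillion.
Net ΔY = k(ΔG − c·ΔT) = (+¥682.14 trillion) / 0.497 ≈ +¥1,372.5 trillion.

+¥1,372.5 trillion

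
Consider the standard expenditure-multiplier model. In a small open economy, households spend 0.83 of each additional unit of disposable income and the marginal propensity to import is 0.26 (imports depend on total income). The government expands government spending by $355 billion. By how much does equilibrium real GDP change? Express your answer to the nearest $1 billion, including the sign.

Spending multiplier = 1/(1 − c + m) = 1/(1 − 0.83 + 0.26) = 1/0.43 ≈ 2.326.
ΔY = k × ΔG = (+$355 billion) / 0.43 ≈ +$826 billion.

+$826 billion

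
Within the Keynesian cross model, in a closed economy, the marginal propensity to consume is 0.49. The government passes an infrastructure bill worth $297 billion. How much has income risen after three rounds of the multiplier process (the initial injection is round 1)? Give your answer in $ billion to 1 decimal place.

$513.8 billion

Round 1 adds ΔG = $297 billion; each later round is MPC = 0.49 times the previous.
After 3 rounds: 297 + 145.53 + 71.3097 = ΔG·(1 − c^3)/(1 − c) = 297 × (1 − 0.117649)/0.51 ≈ $513.8 billion.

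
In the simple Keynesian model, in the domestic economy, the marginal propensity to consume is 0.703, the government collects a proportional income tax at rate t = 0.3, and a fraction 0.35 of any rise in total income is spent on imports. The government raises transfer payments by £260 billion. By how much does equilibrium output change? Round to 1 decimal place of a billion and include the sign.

The transfer change shifts disposable income by +£260 billion, so first-round consumption changes by c·ΔTR = 0.703 × (+£260 billion) = +£182.78 billion.
Expenditure multiplier = 1/(1 − c(1−t) + m) = 1/(1 − 0.703×0.7 + 0.35) = 1/0.8579 ≈ 1.166.
The transfer multiplier is c × k ≈ 0.819, so ΔY = k × (c·ΔTR) = (+£182.78 billion) / 0.8579 ≈ +£213.1 billion.

+£213.1 billion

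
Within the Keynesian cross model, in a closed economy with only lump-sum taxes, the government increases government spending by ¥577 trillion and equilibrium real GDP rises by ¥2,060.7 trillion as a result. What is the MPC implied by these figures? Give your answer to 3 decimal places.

Implied spending multiplier k = ΔY/ΔG = 2,060.7/577 ≈ 3.5714.
Since k = 1/(1 − MPC), MPC = 1 − 1/k = 1 − ΔG/ΔY = 1 − 577/2,060.7 ≈ 0.720.

0.720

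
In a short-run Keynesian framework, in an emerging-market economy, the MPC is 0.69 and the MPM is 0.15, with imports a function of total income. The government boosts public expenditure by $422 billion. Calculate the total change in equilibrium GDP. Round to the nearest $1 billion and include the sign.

Spending multiplier = 1/(1 − c + m) = 1/(1 − 0.69 + 0.15) = 1/0.46 ≈ 2.174.
ΔY = k × ΔG = (+$422 billion) / 0.46 ≈ +$917 billion.

+$917 billion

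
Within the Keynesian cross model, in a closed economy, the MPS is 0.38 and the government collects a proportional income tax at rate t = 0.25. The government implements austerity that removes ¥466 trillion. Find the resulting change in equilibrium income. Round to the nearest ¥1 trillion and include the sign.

−¥871 trillion

MPC = 1 − MPS = 1 − 0.38 = 0.62.
Expenditure multiplier = 1/(1 − c(1−t)) = 1/(1 − 0.62×0.75) = 1/0.535 ≈ 1.869.
ΔY = k × ΔG = (−¥466 trillion) / 0.535 ≈ −¥871 trillion.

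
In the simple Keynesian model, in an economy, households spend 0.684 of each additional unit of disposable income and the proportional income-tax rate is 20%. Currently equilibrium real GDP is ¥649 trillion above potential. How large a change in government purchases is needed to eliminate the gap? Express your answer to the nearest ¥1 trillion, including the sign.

Spending multiplier = 1/(1 − c(1−t)) = 1/(1 − 0.684×0.8) = 1/0.4528 ≈ 2.208.
Need ΔY = −¥649 trillion, so ΔG = ΔY/k = (−¥649 trillion) × 0.4528 ≈ −¥294 trillion.
The government should cut government purchases by ¥294 trillion.

−¥294 trillion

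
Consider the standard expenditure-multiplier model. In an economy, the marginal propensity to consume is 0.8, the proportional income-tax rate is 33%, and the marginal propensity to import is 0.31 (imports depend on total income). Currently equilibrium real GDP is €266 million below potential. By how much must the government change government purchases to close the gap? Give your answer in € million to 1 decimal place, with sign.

Spending multiplier = 1/(1 − c(1−t) + m) = 1/(1 − 0.8×0.67 + 0.31) = 1/0.774 ≈ 1.292.
Need ΔY = +€266 million, so ΔG = ΔY/k = (+€266 million) × 0.774 ≈ +€205.9 million.
The government should increase government purchases by €205.9 million.

+€205.9 million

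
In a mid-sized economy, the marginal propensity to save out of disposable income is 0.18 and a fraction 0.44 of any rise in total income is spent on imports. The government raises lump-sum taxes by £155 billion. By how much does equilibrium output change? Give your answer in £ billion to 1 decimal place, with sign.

−£205.0 billion

MPC = 1 − MPS = 1 − 0.18 = 0.82.
A lump-sum tax change of +£155 billion shifts disposable income by −£155 billion; first-round consumption changes by −c × ΔT = −0.82 × (+£155 billion) = −£127.1 billion.
Expenditure multiplier = 1/(1 − c + m) = 1/(1 − 0.82 + 0.44) = 1/0.62 ≈ 1.613.
The tax multiplier is −c × k ≈ −1.323, so ΔY = k × (−c·ΔT) = (−£127.1 billion) / 0.62 = −£205 billion.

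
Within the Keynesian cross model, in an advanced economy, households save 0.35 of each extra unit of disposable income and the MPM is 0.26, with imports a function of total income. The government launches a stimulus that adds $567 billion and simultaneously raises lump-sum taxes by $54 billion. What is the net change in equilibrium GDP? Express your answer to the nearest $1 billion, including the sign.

MPC = 1 − MPS = 1 − 0.35 = 0.65.
Expenditure multiplier = 1/(1 − c + m) = 1/(1 − 0.65 + 0.26) = 1/0.61 ≈ 1.639.
ΔG contributes k·ΔG = (+$567 billion) / 0.61 ≈ +$929.5 billion.
ΔT of +$54 billion changes first-round spending by −c·ΔT = −$35.1 billion, contributing k·(−c·ΔT) = (−$35.1 billion) / 0.61 ≈ −$57.5 billion.
Net ΔY = k(ΔG − c·ΔT) = (+$531.9 billion) / 0.61 ≈ +$872 billion.

+$872 billion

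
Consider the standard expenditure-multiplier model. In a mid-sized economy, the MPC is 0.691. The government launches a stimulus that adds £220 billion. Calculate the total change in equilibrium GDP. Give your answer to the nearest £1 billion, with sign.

Spending multiplier = 1/(1 − MPC) = 1/(1 − 0.691) = 1/0.309 ≈ 3.236.
ΔY = k × ΔG = (+£220 billion) / 0.309 ≈ +£712 billion.

+£712 billion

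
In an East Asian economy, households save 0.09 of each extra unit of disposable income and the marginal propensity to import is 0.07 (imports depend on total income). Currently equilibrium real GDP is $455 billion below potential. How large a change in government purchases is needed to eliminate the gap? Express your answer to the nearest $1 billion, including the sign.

MPC = 1 − MPS = 1 − 0.09 = 0.91.
Spending multiplier = 1/(1 − c + m) = 1/(1 − 0.91 + 0.07) = 1/0.16 = 6.25.
Need ΔY = +$455 billion, so ΔG = ΔY/k = (+$455 billion) × 0.16 ≈ +$73 billion.
The government should increase government purchases by $73 billion.

+$73 billion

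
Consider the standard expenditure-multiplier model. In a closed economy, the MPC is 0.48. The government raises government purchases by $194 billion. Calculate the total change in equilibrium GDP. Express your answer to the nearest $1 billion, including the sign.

Spending multiplier = 1/(1 − MPC) = 1/(1 − 0.48) = 1/0.52 ≈ 1.923.
ΔY = k × ΔG = (+$194 billion) / 0.52 ≈ +$373 billion.

+$373 billion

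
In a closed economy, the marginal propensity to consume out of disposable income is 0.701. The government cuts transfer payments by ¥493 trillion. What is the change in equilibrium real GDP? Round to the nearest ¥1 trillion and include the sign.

The transfer change shifts disposable income by −¥493 trillion, so first-round consumption changes by c·ΔTR = 0.701 × (−¥493 trillion) = −¥345.593 trillion.
Expenditure multiplier = 1/(1 − MPC) = 1/(1 − 0.701) = 1/0.299 ≈ 3.344.
The transfer multiplier is c × k ≈ 2.344, so ΔY = k × (c·ΔTR) = (−¥345.593 trillion) / 0.299 ≈ −¥1,156 trillion.

−¥1,156 trillion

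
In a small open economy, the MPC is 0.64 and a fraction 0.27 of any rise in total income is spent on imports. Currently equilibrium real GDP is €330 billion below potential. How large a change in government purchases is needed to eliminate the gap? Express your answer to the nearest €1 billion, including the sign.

+€208 billion

Spending multiplier = 1/(1 − c + m) = 1/(1 − 0.64 + 0.27) = 1/0.63 ≈ 1.587.
Need ΔY = +€330 billion, so ΔG = ΔY/k = (+€330 billion) × 0.63 ≈ +€208 billion.
The government should increase government purchases by €208 billion.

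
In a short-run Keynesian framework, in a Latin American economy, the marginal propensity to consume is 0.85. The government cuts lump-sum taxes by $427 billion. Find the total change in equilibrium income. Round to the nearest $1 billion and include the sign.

A lump-sum tax change of −$427 billion shifts disposable income by +$427 billion; first-round consumption changes by −c × ΔT = −0.85 × (−$427 billion) = +$362.95 billion.
Expenditure multiplier = 1/(1 − MPC) = 1/(1 − 0.85) = 1/0.15 ≈ 6.667.
The tax multiplier is −c × k ≈ −5.667, so ΔY = k × (−c·ΔT) = (+$362.95 billion) / 0.15 ≈ +$2,420 billion.

+$2,420 billion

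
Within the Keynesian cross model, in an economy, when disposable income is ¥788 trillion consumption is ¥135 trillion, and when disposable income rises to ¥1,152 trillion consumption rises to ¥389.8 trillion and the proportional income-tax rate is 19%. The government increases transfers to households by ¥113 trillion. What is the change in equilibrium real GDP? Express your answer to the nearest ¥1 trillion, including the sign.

MPC = ΔC/ΔYd = (389.8 − 135)/(1,152 − 788) = 254.8/364 = 0.7.
The transfer change shifts disposable income by +¥113 trillion, so first-round consumption changes by c·ΔTR = 0.7 × (+¥113 trillion) = +¥79.1 trillion.
Expenditure multiplier = 1/(1 − c(1−t)) = 1/(1 − 0.7×0.81) = 1/0.433 ≈ 2.309.
The transfer multiplier is c × k ≈ 1.617, so ΔY = k × (c·ΔTR) = (+¥79.1 trillion) / 0.433 ≈ +¥183 trillion.

+¥183 trillion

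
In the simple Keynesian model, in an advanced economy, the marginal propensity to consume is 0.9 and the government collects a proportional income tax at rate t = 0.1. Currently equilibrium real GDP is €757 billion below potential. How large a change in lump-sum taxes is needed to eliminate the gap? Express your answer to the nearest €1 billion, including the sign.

Spending multiplier = 1/(1 − c(1−t)) = 1/(1 − 0.9×0.9) = 1/0.19 ≈ 5.263.
Tax multiplier = −c·k = −0.9/0.19 ≈ −4.737. Need ΔY = +€757 billion, so ΔT = ΔY/(−c·k) = −(+€757 billion) × 0.19 / 0.9 ≈ −€160 billion.
The government should cut lump-sum taxes by €160 billion.

−€160 billion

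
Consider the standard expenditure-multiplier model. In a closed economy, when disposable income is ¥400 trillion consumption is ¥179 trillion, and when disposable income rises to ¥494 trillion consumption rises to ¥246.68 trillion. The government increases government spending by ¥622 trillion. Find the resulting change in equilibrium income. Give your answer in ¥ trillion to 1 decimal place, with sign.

+¥2,221.4 trillion

MPC = ΔC/ΔYd = (246.68 − 179)/(494 − 400) = 67.68/94 = 0.72.
Government-spending multiplier = 1/(1 − MPC) = 1/(1 − 0.72) = 1/0.28 ≈ 3.571.
ΔY = k × ΔG = (+¥622 trillion) / 0.28 ≈ +¥2,221.4 trillion.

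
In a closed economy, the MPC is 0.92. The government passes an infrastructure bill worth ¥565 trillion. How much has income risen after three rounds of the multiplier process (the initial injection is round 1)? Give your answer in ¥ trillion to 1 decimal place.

¥1,563.0 trillion

Round 1 adds ΔG = ¥565 trillion; each later round is MPC = 0.92 times the previous.
After 3 rounds: 565 + 519.8 + 478.216 = ΔG·(1 − c^3)/(1 − c) = 565 × (1 − 0.778688)/0.08 ≈ ¥1,563 trillion.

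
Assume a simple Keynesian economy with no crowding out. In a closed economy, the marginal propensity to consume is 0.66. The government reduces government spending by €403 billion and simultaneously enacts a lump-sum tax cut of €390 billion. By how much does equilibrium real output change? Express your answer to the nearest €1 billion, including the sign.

Expenditure multiplier = 1/(1 − MPC) = 1/(1 − 0.66) = 1/0.34 ≈ 2.941.
ΔG contributes k·ΔG = (−€403 billion) / 0.34 ≈ −€1,185.3 billion.
ΔT of −€390 billion changes first-round spending by −c·ΔT = +€257.4 billion, contributing k·(−c·ΔT) = (+€257.4 billion) / 0.34 ≈ +€757.1 billion.
Net ΔY = k(ΔG − c·ΔT) = (−€145.6 billion) / 0.34 ≈ −€428 billion.

−€428 billion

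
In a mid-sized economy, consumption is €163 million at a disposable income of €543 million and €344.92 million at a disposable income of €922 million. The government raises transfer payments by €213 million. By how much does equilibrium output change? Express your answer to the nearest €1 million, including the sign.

MPC = ΔC/ΔYd = (344.92 − 163)/(922 − 543) = 181.92/379 = 0.48.
The transfer change shifts disposable income by +€213 million, so first-round consumption changes by c·ΔTR = 0.48 × (+€213 million) = +€102.24 million.
Expenditure multiplier = 1/(1 − MPC) = 1/(1 − 0.48) = 1/0.52 ≈ 1.923.
The transfer multiplier is c × k ≈ 0.923, so ΔY = k × (c·ΔTR) = (+€102.24 million) / 0.52 ≈ +€197 million.

+€197 million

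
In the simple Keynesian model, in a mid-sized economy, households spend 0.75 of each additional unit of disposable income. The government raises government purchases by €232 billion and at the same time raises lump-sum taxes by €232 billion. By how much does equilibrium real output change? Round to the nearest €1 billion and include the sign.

Expenditure multiplier = 1/(1 − MPC) = 1/(1 − 0.75) = 1/0.25 = 4.
ΔG contributes k·ΔG = (+€232 billion) / 0.25 = +€928 billion.
ΔT of +€232 billion changes first-round spending by −c·ΔT = −€174 billion, contributing k·(−c·ΔT) = (−€174 billion) / 0.25 = −€696 billion.
With ΔG = ΔT and no other leakages, the balanced-budget multiplier is 1, so ΔY = ΔG = +€232 billion.

+€232 billion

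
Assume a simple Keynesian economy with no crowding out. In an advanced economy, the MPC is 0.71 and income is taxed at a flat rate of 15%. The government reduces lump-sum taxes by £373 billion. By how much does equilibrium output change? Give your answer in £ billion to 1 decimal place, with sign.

+£667.9 billion

A lump-sum tax change of −£373 billion shifts disposable income by +£373 billion; first-round consumption changes by −c × ΔT = −0.71 × (−£373 billion) = +£264.83 billion.
Expenditure multiplier = 1/(1 − c(1−t)) = 1/(1 − 0.71×0.85) = 1/0.3965 ≈ 2.522.
The tax multiplier is −c × k ≈ −1.791, so ΔY = k × (−c·ΔT) = (+£264.83 billion) / 0.3965 ≈ +£667.9 billion.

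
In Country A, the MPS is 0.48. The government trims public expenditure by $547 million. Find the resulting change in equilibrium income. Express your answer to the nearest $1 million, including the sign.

−$1,140 million

MPC = 1 − MPS = 1 − 0.48 = 0.52.
Government-spending multiplier = 1/(1 − MPC) = 1/(1 − 0.52) = 1/0.48 ≈ 2.083.
ΔY = k × ΔG = (−$547 million) / 0.48 ≈ −$1,140 million.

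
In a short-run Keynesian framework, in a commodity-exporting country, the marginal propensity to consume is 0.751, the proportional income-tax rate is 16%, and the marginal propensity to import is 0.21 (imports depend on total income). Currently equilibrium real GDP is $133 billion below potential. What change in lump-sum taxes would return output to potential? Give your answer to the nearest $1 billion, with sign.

−$103 billion

Spending multiplier = 1/(1 − c(1−t) + m) = 1/(1 − 0.751×0.84 + 0.21) = 1/0.57916 ≈ 1.727.
Tax multiplier = −c·k = −0.751/0.57916 ≈ −1.297. Need ΔY = +$133 billion, so ΔT = ΔY/(−c·k) = −(+$133 billion) × 0.57916 / 0.751 ≈ −$103 billion.
The government should cut lump-sum taxes by $103 billion.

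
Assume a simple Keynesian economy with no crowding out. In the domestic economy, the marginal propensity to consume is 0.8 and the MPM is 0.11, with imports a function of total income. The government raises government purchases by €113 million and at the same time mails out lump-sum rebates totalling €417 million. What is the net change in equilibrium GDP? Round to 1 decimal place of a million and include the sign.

+€1,440.6 million

Expenditure multiplier = 1/(1 − c + m) = 1/(1 − 0.8 + 0.11) = 1/0.31 ≈ 3.226.
ΔG contributes k·ΔG = (+€113 million) / 0.31 ≈ +€364.5 million.
ΔT of −€417 million changes first-round spending by −c·ΔT = +€333.6 million, contributing k·(−c·ΔT) = (+€333.6 million) / 0.31 ≈ +€1,076.1 million.
Net ΔY = k(ΔG − c·ΔT) = (+€446.6 million) / 0.31 ≈ +€1,440.6 million.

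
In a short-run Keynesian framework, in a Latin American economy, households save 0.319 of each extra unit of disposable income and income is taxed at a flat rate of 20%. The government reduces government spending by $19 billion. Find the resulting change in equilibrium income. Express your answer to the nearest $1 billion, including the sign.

−$42 billion

MPC = 1 − MPS = 1 − 0.319 = 0.681.
Government-spending multiplier = 1/(1 − c(1−t)) = 1/(1 − 0.681×0.8) = 1/0.4552 ≈ 2.197.
ΔY = k × ΔG = (−$19 billion) / 0.4552 ≈ −$42 billion.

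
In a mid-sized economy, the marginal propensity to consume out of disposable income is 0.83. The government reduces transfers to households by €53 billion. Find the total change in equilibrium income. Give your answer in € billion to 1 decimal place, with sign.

−€258.8 billion

The transfer change shifts disposable income by −€53 billion, so first-round consumption changes by c·ΔTR = 0.83 × (−€53 billion) = −€43.99 billion.
Expenditure multiplier = 1/(1 − MPC) = 1/(1 − 0.83) = 1/0.17 ≈ 5.882.
The transfer multiplier is c × k ≈ 4.882, so ΔY = k × (c·ΔTR) = (−€43.99 billion) / 0.17 ≈ −€258.8 billion.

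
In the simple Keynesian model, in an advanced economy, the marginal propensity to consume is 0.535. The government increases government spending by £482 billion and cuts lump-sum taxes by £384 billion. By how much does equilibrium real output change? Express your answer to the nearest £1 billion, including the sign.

+£1,478 billion

Expenditure multiplier = 1/(1 − MPC) = 1/(1 − 0.535) = 1/0.465 ≈ 2.151.
ΔG contributes k·ΔG = (+£482 billion) / 0.465 ≈ +£1,036.6 billion.
ΔT of −£384 billion changes first-round spending by −c·ΔT = +£205.44 billion, contributing k·(−c·ΔT) = (+£205.44 billion) / 0.465 ≈ +£441.8 billion.
Net ΔY = k(ΔG − c·ΔT) = (+£687.44 billion) / 0.465 ≈ +£1,478 billion.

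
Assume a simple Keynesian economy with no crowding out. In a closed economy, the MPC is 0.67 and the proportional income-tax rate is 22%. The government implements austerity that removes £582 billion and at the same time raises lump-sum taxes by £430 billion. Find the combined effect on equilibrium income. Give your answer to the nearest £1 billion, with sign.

−£1,823 billion

Expenditure multiplier = 1/(1 − c(1−t)) = 1/(1 − 0.67×0.78) = 1/0.4774 ≈ 2.095.
ΔG contributes k·ΔG = (−£582 billion) / 0.4774 ≈ −£1,219.1 billion.
ΔT of +£430 billion changes first-round spending by −c·ΔT = −£288.1 billion, contributing k·(−c·ΔT) = (−£288.1 billion) / 0.4774 ≈ −£603.5 billion.
Net ΔY = k(ΔG − c·ΔT) = (−£870.1 billion) / 0.4774 ≈ −£1,823 billion.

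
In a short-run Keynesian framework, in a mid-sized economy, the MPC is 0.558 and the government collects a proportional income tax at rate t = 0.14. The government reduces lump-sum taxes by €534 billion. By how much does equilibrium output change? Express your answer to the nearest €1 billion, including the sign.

A lump-sum tax change of −€534 billion shifts disposable income by +€534 billion; first-round consumption changes by −c × ΔT = −0.558 × (−€534 billion) = +€297.972 billion.
Expenditure multiplier = 1/(1 − c(1−t)) = 1/(1 − 0.558×0.86) = 1/0.52012 ≈ 1.923.
The tax multiplier is −c × k ≈ −1.073, so ΔY = k × (−c·ΔT) = (+€297.972 billion) / 0.52012 ≈ +€573 billion.

+€573 billion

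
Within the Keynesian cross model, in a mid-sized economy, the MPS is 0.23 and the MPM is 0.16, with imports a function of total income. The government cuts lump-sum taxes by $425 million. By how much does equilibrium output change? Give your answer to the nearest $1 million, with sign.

+$839 million

MPC = 1 − MPS = 1 − 0.23 = 0.77.
A lump-sum tax change of −$425 million shifts disposable income by +$425 million; first-round consumption changes by −c × ΔT = −0.77 × (−$425 million) = +$327.25 million.
Expenditure multiplier = 1/(1 − c + m) = 1/(1 − 0.77 + 0.16) = 1/0.39 ≈ 2.564.
The tax multiplier is −c × k ≈ −1.974, so ΔY = k × (−c·ΔT) = (+$327.25 million) / 0.39 ≈ +$839 million.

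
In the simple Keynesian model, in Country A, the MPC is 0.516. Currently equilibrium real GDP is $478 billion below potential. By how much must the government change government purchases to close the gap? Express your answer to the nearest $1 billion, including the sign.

+$231 billion

Spending multiplier = 1/(1 − MPC) = 1/(1 − 0.516) = 1/0.484 ≈ 2.066.
Need ΔY = +$478 billion, so ΔG = ΔY/k = (+$478 billion) × 0.484 ≈ +$231 billion.
The government should increase government purchases by $231 billion.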